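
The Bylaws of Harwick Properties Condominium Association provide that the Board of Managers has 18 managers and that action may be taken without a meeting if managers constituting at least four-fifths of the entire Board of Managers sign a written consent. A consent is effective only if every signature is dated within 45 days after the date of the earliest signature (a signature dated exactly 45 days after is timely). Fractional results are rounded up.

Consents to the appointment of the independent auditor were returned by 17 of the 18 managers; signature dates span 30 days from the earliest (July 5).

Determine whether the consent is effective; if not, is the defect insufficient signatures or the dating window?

Signatures required: at least four-fifths of 18 — 4/5 of 18 = 14.40, rounded up to 15, so 15 needed; 17 signed. Sufficient.
Dating window: the latest signature is 30 days after the earliest; the limit is 45 days. Within the window.

Effective — both the signature and dating-window requirements are satisfied.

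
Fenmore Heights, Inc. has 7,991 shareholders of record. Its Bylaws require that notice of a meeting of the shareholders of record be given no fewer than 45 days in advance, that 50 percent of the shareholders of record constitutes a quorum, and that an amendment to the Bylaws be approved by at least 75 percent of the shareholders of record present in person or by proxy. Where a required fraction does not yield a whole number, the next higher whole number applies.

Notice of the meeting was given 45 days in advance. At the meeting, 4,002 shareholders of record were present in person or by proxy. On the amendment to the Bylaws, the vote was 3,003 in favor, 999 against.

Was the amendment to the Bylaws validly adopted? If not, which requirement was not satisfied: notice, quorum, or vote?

Valid — all requirements satisfied.

Notice: 45 days given; 45 required. Satisfied.
Quorum: 50% of 7,991 = 3,995.50, rounded up to 3,996; 4,002 present. Satisfied.
Vote: requires three-fourths of those present (4,002); 3/4 of 4002 = 3001.50, rounded up to 3002, so 3,002 needed; 3,003 in favor. Satisfied.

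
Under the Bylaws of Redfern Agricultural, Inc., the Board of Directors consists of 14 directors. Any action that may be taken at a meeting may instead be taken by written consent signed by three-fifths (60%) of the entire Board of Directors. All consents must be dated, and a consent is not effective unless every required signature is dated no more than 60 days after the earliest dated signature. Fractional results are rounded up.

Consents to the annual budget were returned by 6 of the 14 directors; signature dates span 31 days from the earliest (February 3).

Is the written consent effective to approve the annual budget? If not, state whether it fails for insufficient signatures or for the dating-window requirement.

Signatures required: three-fifths (60%) of 14 — 3/5 of 14 = 8.40, rounded up to 9, so 9 needed; 6 signed. Insufficient.
Dating window: the latest signature is 31 days after the earliest; the limit is 60 days. Within the window.

Not effective — insufficient signatures.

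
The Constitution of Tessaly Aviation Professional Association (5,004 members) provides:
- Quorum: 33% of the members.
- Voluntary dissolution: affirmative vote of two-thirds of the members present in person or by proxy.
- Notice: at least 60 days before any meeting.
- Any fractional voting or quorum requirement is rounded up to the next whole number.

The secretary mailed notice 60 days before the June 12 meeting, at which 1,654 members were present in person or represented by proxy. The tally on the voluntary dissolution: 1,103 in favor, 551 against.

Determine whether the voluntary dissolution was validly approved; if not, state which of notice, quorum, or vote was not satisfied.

Notice: 60 days given; 60 required. Satisfied.
Quorum: 33% of 5,004 = 1,651.32, rounded up to 1,652; 1,654 present. Satisfied.
Vote: requires two-thirds of those present (1,654); 2/3 of 1654 = 1102.67, rounded up to 1103, so 1,103 needed; 1,103 in favor. Satisfied.

Valid — all requirements satisfied.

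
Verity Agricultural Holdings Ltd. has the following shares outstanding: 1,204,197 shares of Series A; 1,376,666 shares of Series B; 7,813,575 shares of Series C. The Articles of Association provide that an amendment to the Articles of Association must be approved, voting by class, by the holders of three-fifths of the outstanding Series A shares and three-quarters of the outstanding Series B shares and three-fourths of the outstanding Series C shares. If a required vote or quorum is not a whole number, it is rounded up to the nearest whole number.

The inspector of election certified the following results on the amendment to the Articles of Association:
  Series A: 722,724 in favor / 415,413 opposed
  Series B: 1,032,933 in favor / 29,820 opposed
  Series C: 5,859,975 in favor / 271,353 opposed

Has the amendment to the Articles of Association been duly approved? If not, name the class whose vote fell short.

Series A: 3/5 of 1204197 = 722518.20, rounded up to 722519; 722,519 required, 722,724 in favor — approved.
Series B: 3/4 of 1376666 = 1032499.50, rounded up to 1032500; 1,032,500 required, 1,032,933 in favor — approved.
Series C: 3/4 of 7813575 = 5860181.25, rounded up to 5860182; 5,860,182 required, 5,859,975 in favor — not approved.

Not approved — the Series C shares did not give the required vote.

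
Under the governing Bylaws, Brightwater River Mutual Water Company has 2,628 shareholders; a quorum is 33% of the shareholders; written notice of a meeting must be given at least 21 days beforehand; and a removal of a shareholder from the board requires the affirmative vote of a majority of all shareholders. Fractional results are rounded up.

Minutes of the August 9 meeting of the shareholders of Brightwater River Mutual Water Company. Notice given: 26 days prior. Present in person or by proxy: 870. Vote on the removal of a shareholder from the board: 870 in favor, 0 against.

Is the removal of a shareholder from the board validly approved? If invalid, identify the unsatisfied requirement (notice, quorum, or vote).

Invalid — vote requirement not satisfied.

Notice: 26 days given; 21 required. Satisfied.
Quorum: 33% of 2,628 = 867.24, rounded up to 868; 870 present. Satisfied.
Vote: requires a majority of all shareholders (2,628); a majority of 2628 is 1315, so 1,315 needed; 870 in favor. Not satisfied.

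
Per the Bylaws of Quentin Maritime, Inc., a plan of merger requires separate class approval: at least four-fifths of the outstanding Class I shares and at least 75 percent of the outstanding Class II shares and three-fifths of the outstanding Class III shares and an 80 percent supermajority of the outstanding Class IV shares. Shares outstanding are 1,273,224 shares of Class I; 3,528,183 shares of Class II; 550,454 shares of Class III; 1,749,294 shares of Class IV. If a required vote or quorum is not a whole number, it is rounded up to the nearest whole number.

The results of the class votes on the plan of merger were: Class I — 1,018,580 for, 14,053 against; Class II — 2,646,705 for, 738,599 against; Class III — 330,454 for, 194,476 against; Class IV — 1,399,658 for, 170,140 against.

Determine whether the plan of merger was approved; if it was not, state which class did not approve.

Approved — every class gave the required vote.

Class I: 4/5 of 1273224 = 1018579.20, rounded up to 1018580; 1,018,580 required, 1,018,580 in favor — approved.
Class II: 3/4 of 3528183 = 2646137.25, rounded up to 2646138; 2,646,138 required, 2,646,705 in favor — approved.
Class III: 3/5 of 550454 = 330272.40, rounded up to 330273; 330,273 required, 330,454 in favor — approved.
Class IV: 4/5 of 1749294 = 1399435.20, rounded up to 1399436; 1,399,436 required, 1,399,658 in favor — approved.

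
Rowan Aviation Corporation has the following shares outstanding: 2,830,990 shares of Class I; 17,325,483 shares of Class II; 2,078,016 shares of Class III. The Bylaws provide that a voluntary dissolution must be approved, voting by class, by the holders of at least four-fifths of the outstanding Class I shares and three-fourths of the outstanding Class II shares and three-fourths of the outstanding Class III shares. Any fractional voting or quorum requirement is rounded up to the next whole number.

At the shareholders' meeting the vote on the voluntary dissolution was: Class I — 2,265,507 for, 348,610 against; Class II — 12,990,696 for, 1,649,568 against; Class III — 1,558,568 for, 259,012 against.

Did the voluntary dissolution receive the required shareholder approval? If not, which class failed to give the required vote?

Class I: 4/5 of 2830990 = 2264792; 2,264,792 required, 2,265,507 in favor — approved.
Class II: 3/4 of 17325483 = 12994112.25, rounded up to 12994113; 12,994,113 required, 12,990,696 in favor — not approved.
Class III: 3/4 of 2078016 = 1558512; 1,558,512 required, 1,558,568 in favor — approved.

Not approved — the Class II shares did not give the required vote.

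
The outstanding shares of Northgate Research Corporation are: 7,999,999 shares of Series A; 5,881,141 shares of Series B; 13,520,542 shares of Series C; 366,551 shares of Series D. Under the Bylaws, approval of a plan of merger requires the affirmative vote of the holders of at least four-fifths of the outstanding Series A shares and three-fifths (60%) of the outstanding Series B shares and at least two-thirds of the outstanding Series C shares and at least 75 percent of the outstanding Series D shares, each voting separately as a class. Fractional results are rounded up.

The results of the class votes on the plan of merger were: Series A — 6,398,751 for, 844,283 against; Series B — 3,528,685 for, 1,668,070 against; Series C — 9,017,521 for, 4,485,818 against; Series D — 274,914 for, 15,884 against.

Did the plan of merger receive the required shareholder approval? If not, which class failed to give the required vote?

Series A: 4/5 of 7999999 = 6399999.20, rounded up to 6400000; 6,400,000 required, 6,398,751 in favor — not approved.
Series B: 3/5 of 5881141 = 3528684.60, rounded up to 3528685; 3,528,685 required, 3,528,685 in favor — approved.
Series C: 2/3 of 13520542 = 9013694.67, rounded up to 9013695; 9,013,695 required, 9,017,521 in favor — approved.
Series D: 3/4 of 366551 = 274913.25, rounded up to 274914; 274,914 required, 274,914 in favor — approved.

Not approved — the Series A shares did not give the required vote.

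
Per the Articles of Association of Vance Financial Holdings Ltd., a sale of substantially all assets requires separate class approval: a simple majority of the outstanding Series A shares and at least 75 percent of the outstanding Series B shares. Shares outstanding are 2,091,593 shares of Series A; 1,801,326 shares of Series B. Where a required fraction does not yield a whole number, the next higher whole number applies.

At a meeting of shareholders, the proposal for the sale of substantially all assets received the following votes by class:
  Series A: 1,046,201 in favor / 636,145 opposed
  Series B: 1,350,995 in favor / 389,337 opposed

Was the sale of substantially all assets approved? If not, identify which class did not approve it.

Series A: a majority of 2091593 is 1045797; 1,045,797 required, 1,046,201 in favor — approved.
Series B: 3/4 of 1801326 = 1350994.50, rounded up to 1350995; 1,350,995 required, 1,350,995 in favor — approved.

Approved — every class gave the required vote.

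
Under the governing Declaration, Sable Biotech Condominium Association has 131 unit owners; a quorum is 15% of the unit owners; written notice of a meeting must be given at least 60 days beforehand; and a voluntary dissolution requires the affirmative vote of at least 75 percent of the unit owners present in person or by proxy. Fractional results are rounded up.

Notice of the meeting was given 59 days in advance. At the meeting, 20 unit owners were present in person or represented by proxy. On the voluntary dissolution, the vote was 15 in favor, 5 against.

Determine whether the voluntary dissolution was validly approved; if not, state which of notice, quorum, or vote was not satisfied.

Invalid — notice requirement not satisfied.

Notice: 59 days given; 60 required. Not satisfied.
Quorum: 15% of 131 = 19.65, rounded up to 20; 20 present. Satisfied.
Vote: requires three-fourths of those present (20); 3/4 of 20 = 15, so 15 needed; 15 in favor. Satisfied.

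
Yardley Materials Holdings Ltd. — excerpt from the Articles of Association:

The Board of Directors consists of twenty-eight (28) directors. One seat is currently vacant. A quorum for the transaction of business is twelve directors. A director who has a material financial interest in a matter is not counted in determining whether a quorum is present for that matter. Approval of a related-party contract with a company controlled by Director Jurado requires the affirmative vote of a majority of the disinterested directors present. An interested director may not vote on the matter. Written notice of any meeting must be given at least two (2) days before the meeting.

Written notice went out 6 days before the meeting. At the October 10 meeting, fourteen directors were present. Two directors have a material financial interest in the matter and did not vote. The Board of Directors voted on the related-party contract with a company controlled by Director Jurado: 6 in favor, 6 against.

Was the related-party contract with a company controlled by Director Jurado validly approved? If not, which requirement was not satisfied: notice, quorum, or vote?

Invalid — vote requirement not satisfied.

Notice: 6 days given; 2 required (6 ≥ 2). Satisfied.
Quorum: 14 present, but the 2 interested directors do not count, leaving 12. Quorum is 12. Satisfied.
Vote: the related-party contract with a company controlled by Director Jurado requires a majority of the disinterested directors present (14 − 2 = 12). A majority of 12 is 7, so 7 affirmative votes are needed; 6 voted in favor. Not satisfied.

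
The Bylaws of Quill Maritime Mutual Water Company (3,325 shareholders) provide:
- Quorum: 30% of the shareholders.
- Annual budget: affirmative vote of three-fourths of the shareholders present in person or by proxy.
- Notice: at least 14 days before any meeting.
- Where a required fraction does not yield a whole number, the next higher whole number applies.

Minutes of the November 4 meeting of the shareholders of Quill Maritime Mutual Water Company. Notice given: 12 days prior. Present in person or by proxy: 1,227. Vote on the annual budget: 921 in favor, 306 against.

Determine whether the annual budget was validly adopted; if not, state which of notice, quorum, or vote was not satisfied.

Notice: 12 days given; 14 required. Not satisfied.
Quorum: 30% of 3,325 = 997.50, rounded up to 998; 1,227 present. Satisfied.
Vote: requires three-fourths of those present (1,227); 3/4 of 1227 = 920.25, rounded up to 921, so 921 needed; 921 in favor. Satisfied.

Invalid — notice requirement not satisfied.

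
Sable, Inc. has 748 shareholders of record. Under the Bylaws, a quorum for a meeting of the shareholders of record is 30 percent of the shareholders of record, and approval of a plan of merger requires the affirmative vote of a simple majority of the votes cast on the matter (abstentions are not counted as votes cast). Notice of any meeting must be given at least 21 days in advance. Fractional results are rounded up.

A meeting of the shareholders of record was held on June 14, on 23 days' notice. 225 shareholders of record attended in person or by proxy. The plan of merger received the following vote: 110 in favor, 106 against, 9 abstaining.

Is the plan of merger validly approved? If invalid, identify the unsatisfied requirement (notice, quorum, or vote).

Notice: 23 days given; 21 required. Satisfied.
Quorum: 30% of 748 = 224.40, rounded up to 225; 225 present. Satisfied.
Vote: requires a majority of the votes cast (225 − 9 abstaining = 216); a majority of 216 is 109, so 109 needed; 110 in favor. Satisfied.

Valid — all requirements satisfied.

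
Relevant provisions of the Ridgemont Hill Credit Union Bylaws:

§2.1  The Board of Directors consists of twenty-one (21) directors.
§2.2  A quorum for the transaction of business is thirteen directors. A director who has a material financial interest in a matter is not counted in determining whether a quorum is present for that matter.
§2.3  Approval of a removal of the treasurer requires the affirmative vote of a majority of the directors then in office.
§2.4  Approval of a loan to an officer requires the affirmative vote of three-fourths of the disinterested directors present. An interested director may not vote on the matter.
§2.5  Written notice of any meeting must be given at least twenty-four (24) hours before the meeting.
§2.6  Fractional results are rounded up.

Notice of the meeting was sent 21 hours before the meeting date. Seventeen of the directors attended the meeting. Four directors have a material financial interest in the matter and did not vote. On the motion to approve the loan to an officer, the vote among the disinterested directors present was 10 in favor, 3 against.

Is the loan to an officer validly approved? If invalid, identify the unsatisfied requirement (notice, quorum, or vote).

Invalid — notice requirement not satisfied.

Notice: 21 hours given; 24 required (21 < 24). Not satisfied.
Quorum: 17 present, but the 4 interested directors do not count, leaving 13. Quorum is 13. Satisfied.
Vote: the loan to an officer requires three-fourths of the disinterested directors present (17 − 4 = 13). 3/4 of 13 = 9.75, rounded up to 10, so 10 affirmative votes are needed; 10 voted in favor. Satisfied.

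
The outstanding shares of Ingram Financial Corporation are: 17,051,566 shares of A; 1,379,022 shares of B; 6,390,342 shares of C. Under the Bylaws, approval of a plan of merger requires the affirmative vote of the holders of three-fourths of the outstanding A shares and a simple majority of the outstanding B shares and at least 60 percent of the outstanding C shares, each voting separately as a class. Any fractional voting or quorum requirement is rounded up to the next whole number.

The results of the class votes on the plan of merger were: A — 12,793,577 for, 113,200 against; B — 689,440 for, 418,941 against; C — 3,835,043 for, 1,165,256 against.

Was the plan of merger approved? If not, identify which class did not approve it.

Not approved — the B shares did not give the required vote.

A: 3/4 of 17051566 = 12788674.50, rounded up to 12788675; 12,788,675 required, 12,793,577 in favor — approved.
B: a majority of 1379022 is 689512; 689,512 required, 689,440 in favor — not approved.
C: 3/5 of 6390342 = 3834205.20, rounded up to 3834206; 3,834,206 required, 3,835,043 in favor — approved.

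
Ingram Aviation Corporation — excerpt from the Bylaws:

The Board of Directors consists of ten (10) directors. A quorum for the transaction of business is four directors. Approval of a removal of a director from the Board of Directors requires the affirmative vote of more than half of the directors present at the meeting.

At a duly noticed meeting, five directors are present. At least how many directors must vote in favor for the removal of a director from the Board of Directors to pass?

3

The removal of a director from the Board of Directors requires a majority of the directors present (5).
A majority of 5 is 3.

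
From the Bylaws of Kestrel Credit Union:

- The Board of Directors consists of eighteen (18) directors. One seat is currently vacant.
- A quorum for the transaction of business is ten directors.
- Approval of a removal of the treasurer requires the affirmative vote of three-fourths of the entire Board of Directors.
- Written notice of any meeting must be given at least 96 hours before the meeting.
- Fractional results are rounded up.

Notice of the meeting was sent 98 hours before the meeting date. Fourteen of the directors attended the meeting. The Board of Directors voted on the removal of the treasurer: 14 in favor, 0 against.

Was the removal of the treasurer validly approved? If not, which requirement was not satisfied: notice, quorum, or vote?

Valid — all requirements satisfied.

Notice: 98 hours given; 96 required (98 ≥ 96). Satisfied.
Quorum: 14 present; quorum is 10. Satisfied.
Vote: the removal of the treasurer requires three-fourths of the entire Board of Directors (18). 3/4 of 18 = 13.50, rounded up to 14, so 14 affirmative votes are needed; 14 voted in favor. Satisfied.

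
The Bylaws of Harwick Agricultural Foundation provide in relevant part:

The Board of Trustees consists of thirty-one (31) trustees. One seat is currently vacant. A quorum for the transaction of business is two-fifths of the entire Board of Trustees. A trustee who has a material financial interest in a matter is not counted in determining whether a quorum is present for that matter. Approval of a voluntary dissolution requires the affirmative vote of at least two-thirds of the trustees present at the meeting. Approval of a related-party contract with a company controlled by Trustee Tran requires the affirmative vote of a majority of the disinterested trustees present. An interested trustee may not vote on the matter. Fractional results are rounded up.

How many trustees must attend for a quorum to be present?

2/5 of 31 = 12.40, rounded up to 13.

13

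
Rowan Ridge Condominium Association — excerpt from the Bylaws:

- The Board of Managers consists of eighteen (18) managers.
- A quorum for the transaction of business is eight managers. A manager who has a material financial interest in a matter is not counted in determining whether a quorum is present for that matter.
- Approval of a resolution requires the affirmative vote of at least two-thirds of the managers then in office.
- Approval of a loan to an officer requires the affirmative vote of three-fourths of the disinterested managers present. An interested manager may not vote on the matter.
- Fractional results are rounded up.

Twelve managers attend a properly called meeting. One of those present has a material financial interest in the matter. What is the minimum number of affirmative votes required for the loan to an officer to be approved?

9

The loan to an officer requires three-fourths of the disinterested managers present (12 − 1 = 11).
3/4 of 11 = 8.25, rounded up to 9.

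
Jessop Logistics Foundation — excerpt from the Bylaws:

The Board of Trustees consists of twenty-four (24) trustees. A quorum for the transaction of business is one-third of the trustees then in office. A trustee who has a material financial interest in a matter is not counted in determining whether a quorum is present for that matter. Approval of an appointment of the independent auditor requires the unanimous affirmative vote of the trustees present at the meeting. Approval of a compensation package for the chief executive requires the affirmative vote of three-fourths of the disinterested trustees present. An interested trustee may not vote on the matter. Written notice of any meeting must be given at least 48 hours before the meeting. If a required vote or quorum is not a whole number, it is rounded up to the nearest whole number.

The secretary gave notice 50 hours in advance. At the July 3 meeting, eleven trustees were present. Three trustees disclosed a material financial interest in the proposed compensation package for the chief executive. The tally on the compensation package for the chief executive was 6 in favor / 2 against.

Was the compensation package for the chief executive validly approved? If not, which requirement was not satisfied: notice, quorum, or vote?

Notice: 50 hours given; 48 required (50 ≥ 48). Satisfied.
Quorum: 11 present, but the 3 interested trustees do not count, leaving 8. Quorum is 8. Satisfied.
Vote: the compensation package for the chief executive requires three-fourths of the disinterested trustees present (11 − 3 = 8). 3/4 of 8 = 6, so 6 affirmative votes are needed; 6 voted in favor. Satisfied.

Valid — all requirements satisfied.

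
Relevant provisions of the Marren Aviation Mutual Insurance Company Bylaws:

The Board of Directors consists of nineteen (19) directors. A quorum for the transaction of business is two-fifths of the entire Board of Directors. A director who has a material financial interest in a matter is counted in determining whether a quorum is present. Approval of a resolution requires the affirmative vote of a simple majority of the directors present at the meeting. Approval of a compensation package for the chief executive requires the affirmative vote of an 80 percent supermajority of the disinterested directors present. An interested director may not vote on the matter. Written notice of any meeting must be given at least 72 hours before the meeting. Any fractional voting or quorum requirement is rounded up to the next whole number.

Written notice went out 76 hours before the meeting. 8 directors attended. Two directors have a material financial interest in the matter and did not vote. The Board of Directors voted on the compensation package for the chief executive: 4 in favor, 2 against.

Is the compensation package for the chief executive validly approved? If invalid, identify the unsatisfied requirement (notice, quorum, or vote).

Notice: 76 hours given; 72 required (76 ≥ 72). Satisfied.
Quorum: 8 present (interested directors count toward quorum); quorum is 8. Satisfied.
Vote: the compensation package for the chief executive requires four-fifths of the disinterested directors present (8 − 2 = 6). 4/5 of 6 = 4.80, rounded up to 5, so 5 affirmative votes are needed; 4 voted in favor. Not satisfied.

Invalid — vote requirement not satisfied.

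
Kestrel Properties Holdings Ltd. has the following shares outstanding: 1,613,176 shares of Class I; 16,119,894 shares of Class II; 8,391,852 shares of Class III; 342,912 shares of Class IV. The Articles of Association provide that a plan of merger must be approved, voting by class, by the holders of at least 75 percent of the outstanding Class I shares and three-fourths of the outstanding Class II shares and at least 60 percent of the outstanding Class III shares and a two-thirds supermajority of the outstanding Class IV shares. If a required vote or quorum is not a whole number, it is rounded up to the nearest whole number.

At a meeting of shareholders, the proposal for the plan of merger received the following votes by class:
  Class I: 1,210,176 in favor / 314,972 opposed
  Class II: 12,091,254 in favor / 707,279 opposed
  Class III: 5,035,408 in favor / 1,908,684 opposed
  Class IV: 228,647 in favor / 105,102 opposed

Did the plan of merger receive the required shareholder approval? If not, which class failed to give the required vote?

Approved — every class gave the required vote.

Class I: 3/4 of 1613176 = 1209882; 1,209,882 required, 1,210,176 in favor — approved.
Class II: 3/4 of 16119894 = 12089920.50, rounded up to 12089921; 12,089,921 required, 12,091,254 in favor — approved.
Class III: 3/5 of 8391852 = 5035111.20, rounded up to 5035112; 5,035,112 required, 5,035,408 in favor — approved.
Class IV: 2/3 of 342912 = 228608; 228,608 required, 228,647 in favor — approved.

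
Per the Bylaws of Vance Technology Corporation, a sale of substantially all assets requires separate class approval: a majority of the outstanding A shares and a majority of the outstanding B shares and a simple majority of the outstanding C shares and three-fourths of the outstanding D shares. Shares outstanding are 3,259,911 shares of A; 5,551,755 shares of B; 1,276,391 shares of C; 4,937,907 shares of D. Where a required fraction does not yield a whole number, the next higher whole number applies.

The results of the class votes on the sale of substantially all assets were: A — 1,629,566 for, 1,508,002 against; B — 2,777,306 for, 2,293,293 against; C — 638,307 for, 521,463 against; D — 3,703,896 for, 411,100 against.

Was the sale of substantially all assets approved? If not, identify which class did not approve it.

A: a majority of 3259911 is 1629956; 1,629,956 required, 1,629,566 in favor — not approved.
B: a majority of 5551755 is 2775878; 2,775,878 required, 2,777,306 in favor — approved.
C: a majority of 1276391 is 638196; 638,196 required, 638,307 in favor — approved.
D: 3/4 of 4937907 = 3703430.25, rounded up to 3703431; 3,703,431 required, 3,703,896 in favor — approved.

Not approved — the A shares did not give the required vote.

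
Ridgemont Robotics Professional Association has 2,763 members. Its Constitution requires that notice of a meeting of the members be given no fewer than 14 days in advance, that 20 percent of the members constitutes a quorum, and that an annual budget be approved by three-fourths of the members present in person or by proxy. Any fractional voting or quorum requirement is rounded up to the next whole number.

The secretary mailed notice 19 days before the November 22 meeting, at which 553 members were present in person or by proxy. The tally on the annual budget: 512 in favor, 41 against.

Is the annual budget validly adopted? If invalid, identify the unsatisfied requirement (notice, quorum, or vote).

Valid — all requirements satisfied.

Notice: 19 days given; 14 required. Satisfied.
Quorum: 20% of 2,763 = 552.60, rounded up to 553; 553 present. Satisfied.
Vote: requires three-fourths of those present (553); 3/4 of 553 = 414.75, rounded up to 415, so 415 needed; 512 in favor. Satisfied.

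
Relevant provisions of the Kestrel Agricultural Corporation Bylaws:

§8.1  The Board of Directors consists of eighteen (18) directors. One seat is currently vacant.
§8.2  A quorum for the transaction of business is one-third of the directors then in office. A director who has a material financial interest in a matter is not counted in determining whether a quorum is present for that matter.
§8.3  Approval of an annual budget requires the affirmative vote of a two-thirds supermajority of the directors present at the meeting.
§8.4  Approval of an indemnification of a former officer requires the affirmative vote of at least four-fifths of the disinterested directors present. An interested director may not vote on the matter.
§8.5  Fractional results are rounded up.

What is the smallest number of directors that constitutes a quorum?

1/3 of 17 = 5.67, rounded up to 6.

6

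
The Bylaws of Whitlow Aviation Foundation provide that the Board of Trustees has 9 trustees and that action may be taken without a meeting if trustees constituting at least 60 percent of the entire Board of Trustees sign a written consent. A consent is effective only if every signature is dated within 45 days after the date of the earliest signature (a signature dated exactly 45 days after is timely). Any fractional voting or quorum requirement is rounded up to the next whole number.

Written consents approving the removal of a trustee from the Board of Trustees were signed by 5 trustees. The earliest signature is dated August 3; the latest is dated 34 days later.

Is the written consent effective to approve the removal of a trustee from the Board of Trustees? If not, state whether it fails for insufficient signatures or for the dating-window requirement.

Not effective — insufficient signatures.

Signatures required: at least 60 percent of 9 — 3/5 of 9 = 5.40, rounded up to 6, so 6 needed; 5 signed. Insufficient.
Dating window: the latest signature is 34 days after the earliest; the limit is 45 days. Within the window.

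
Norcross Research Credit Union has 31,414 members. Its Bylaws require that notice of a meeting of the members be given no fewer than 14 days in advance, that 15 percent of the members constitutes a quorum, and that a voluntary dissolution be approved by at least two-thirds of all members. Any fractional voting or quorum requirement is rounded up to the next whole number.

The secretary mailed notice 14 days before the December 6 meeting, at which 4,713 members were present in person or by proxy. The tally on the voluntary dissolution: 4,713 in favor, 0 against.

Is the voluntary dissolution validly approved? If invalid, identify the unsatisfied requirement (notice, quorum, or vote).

Invalid — vote requirement not satisfied.

Notice: 14 days given; 14 required. Satisfied.
Quorum: 15% of 31,414 = 4,712.10, rounded up to 4,713; 4,713 present. Satisfied.
Vote: requires two-thirds of all members (31,414); 2/3 of 31414 = 20942.67, rounded up to 20943, so 20,943 needed; 4,713 in favor. Not satisfied.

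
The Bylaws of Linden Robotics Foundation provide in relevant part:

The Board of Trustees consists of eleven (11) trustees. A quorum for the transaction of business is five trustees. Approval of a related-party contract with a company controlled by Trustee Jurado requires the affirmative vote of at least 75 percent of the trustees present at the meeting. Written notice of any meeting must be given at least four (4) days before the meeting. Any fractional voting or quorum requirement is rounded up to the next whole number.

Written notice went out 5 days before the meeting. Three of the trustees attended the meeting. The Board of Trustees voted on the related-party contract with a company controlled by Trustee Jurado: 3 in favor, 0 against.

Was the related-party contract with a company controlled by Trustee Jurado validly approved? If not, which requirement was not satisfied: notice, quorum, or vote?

Notice: 5 days given; 4 required (5 ≥ 4). Satisfied.
Quorum: 3 present; quorum is 5. Not satisfied.
Vote: the related-party contract with a company controlled by Trustee Jurado requires three-fourths of the trustees present (3). 3/4 of 3 = 2.25, rounded up to 3, so 3 affirmative votes are needed; 3 voted in favor. Satisfied. (Moot — without a quorum no business can be validly transacted.)

Invalid — quorum requirement not satisfied.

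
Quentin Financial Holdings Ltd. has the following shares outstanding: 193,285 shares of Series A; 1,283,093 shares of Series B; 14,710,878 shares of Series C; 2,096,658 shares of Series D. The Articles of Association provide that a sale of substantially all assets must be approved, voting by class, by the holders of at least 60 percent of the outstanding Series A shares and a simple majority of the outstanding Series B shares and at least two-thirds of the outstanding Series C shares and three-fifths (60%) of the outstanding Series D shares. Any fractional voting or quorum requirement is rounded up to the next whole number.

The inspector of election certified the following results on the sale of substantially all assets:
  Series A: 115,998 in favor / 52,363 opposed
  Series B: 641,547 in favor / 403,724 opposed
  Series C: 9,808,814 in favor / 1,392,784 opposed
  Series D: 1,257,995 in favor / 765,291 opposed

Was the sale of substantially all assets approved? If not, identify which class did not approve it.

Series A: 3/5 of 193285 = 115971; 115,971 required, 115,998 in favor — approved.
Series B: a majority of 1283093 is 641547; 641,547 required, 641,547 in favor — approved.
Series C: 2/3 of 14710878 = 9807252; 9,807,252 required, 9,808,814 in favor — approved.
Series D: 3/5 of 2096658 = 1257994.80, rounded up to 1257995; 1,257,995 required, 1,257,995 in favor — approved.

Approved — every class gave the required vote.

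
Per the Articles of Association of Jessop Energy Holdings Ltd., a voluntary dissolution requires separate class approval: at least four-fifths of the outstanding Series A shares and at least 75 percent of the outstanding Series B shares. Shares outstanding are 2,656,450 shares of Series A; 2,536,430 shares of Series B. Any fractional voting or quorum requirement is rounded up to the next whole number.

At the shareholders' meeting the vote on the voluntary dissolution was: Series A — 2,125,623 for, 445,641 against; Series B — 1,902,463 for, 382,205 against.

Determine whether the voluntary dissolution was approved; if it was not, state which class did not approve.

Approved — every class gave the required vote.

Series A: 4/5 of 2656450 = 2125160; 2,125,160 required, 2,125,623 in favor — approved.
Series B: 3/4 of 2536430 = 1902322.50, rounded up to 1902323; 1,902,323 required, 1,902,463 in favor — approved.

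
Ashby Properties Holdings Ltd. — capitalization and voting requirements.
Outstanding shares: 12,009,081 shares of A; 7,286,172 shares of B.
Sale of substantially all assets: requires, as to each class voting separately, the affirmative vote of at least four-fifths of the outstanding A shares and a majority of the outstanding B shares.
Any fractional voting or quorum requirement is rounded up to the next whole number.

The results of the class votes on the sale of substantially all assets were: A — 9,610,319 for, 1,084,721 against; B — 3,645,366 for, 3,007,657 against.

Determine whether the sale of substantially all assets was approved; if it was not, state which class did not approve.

Approved — every class gave the required vote.

A: 4/5 of 12009081 = 9607264.80, rounded up to 9607265; 9,607,265 required, 9,610,319 in favor — approved.
B: a majority of 7286172 is 3643087; 3,643,087 required, 3,645,366 in favor — approved.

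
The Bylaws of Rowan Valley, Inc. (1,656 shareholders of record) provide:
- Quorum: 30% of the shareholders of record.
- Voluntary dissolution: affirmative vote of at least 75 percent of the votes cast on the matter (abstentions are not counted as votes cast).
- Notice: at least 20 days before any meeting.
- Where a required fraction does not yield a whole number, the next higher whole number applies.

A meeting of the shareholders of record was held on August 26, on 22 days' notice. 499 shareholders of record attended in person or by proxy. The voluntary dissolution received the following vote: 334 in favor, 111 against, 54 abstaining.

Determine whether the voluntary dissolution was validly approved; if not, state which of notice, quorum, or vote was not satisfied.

Notice: 22 days given; 20 required. Satisfied.
Quorum: 30% of 1,656 = 496.80, rounded up to 497; 499 present. Satisfied.
Vote: requires three-fourths of the votes cast (499 − 54 abstaining = 445); 3/4 of 445 = 333.75, rounded up to 334, so 334 needed; 334 in favor. Satisfied.

Valid — all requirements satisfied.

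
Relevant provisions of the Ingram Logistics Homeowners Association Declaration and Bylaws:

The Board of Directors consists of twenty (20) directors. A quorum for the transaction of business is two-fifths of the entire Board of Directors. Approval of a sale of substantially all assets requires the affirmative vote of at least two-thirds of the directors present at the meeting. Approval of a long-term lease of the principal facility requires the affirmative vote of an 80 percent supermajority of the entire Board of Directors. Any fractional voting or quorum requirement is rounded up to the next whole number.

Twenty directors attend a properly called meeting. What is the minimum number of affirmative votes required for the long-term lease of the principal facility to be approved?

The long-term lease of the principal facility requires four-fifths of the entire Board of Directors (20).
4/5 of 20 = 16.

16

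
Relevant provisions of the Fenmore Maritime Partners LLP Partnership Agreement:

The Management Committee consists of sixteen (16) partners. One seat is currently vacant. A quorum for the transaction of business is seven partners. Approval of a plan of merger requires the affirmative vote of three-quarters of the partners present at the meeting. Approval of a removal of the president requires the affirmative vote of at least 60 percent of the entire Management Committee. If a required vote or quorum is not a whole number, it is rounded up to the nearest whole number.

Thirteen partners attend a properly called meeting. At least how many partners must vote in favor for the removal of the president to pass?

10

The removal of the president requires three-fifths of the entire Management Committee (16).
3/5 of 16 = 9.60, rounded up to 10.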